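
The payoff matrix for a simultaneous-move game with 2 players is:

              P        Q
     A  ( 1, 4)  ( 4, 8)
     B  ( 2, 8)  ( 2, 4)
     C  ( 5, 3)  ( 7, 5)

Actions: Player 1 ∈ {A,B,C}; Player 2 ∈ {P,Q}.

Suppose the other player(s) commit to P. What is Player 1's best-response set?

BR_1 = {C}

u_1(A vs P) = 1
u_1(B vs P) = 2
u_1(C vs P) = 5
max payoff 5 at {C}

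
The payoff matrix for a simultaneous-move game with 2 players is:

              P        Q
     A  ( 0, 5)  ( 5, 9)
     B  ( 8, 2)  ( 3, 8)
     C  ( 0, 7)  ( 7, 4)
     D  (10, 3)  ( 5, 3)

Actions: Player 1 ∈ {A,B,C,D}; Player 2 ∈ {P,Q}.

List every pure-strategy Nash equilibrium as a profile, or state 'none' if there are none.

(A,P): not NE [P1→D gives 10>0; P2→Q gives 9>5]
(A,Q): not NE [P1→C gives 7>5]
(B,P): not NE [P1→D gives 10>8; P2→Q gives 8>2]
(B,Q): not NE [P1→C gives 7>3]
(C,P): not NE [P1→D gives 10>0]
(C,Q): not NE [P2→P gives 7>4]
(D,P): NE
(D,Q): not NE [P1→C gives 7>5]

NE set: (D,P)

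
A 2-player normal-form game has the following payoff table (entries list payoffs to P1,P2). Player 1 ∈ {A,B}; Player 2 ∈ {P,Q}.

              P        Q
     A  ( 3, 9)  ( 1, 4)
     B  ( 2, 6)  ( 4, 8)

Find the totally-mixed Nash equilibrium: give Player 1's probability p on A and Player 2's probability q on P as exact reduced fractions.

P1 mixes 2/7 on A; P2 mixes 3/4 on P

P1 indiff ⇒ q·3+(1-q)·1 = q·2+(1-q)·4 ⇒ q(1) = (1-q)(3) ⇒ q = 3/4
P2 indiff ⇒ p·9+(1-p)·6 = p·4+(1-p)·8 ⇒ p(5) = (1-p)(2) ⇒ p = 2/7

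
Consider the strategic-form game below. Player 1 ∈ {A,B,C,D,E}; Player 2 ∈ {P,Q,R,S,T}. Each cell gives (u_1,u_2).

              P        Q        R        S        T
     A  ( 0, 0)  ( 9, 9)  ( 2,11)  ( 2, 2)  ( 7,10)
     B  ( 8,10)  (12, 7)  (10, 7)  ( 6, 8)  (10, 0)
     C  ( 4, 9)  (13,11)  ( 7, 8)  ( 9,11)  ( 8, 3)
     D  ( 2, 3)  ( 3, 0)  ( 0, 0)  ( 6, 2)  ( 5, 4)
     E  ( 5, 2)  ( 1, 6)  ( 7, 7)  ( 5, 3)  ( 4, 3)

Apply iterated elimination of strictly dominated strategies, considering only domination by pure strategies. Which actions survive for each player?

P1 drop A (B beats it: P:8>0 Q:12>9 R:10>2 S:6>2 T:10>7)
P1 drop D (C beats it: P:4>2 Q:13>3 R:7>0 S:9>6 T:8>5)
P1 drop E (B beats it: P:8>5 Q:12>1 R:10>7 S:6>5 T:10>4)
P2 drop R (P beats it: B:10>7 C:9>8)
P2 drop T (P beats it: B:10>0 C:9>3)
P1→{B,C} P2→{P,Q,S}

IESDS → P1:{B,C} P2:{P,Q,S}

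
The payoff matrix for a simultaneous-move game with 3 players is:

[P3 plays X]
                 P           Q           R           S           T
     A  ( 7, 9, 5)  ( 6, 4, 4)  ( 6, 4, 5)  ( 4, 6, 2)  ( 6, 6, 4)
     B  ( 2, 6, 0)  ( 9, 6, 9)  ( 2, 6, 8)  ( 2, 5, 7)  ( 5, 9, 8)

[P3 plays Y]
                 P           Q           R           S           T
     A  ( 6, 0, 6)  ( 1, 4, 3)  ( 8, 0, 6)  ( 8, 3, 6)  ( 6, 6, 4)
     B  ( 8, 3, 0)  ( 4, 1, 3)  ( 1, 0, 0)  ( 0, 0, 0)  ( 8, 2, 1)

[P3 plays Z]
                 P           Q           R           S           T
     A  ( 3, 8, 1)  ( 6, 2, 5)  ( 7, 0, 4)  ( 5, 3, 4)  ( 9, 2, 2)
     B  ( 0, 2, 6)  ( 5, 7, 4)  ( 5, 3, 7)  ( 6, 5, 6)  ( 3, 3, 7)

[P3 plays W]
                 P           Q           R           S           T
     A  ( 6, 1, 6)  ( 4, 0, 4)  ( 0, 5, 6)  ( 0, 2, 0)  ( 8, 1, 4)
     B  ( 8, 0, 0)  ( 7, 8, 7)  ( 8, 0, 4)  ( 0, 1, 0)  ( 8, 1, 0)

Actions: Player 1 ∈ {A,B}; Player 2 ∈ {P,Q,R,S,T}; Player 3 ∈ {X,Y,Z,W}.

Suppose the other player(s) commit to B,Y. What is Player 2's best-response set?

u_2(P vs B,Y) = 3
u_2(Q vs B,Y) = 1
u_2(R vs B,Y) = 0
u_2(S vs B,Y) = 0
u_2(T vs B,Y) = 2
max payoff 3 at {P}

P2 best: {P}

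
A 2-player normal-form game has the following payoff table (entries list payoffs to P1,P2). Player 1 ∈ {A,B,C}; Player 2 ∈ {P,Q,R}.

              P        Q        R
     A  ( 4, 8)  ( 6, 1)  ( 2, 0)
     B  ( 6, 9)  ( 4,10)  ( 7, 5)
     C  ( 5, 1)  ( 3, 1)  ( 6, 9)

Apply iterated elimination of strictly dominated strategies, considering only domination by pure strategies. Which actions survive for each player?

IESDS → P1:{A,B} P2:{P,Q}

P1 drop C (B beats it: P:6>5 Q:4>3 R:7>6)
P2 drop R (P beats it: A:8>0 B:9>5)
P1→{A,B} P2→{P,Q}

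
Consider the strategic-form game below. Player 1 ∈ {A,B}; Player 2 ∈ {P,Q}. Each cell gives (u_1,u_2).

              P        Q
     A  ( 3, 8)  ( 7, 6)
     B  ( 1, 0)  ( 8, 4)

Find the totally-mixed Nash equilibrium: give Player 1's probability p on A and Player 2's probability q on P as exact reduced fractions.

P1 indiff ⇒ q·3+(1-q)·7 = q·1+(1-q)·8 ⇒ q(2) = (1-q)(1) ⇒ q = 1/3
P2 indiff ⇒ p·8+(1-p)·0 = p·6+(1-p)·4 ⇒ p(2) = (1-p)(4) ⇒ p = 2/3

P1 mixes 2/3 on A; P2 mixes 1/3 on P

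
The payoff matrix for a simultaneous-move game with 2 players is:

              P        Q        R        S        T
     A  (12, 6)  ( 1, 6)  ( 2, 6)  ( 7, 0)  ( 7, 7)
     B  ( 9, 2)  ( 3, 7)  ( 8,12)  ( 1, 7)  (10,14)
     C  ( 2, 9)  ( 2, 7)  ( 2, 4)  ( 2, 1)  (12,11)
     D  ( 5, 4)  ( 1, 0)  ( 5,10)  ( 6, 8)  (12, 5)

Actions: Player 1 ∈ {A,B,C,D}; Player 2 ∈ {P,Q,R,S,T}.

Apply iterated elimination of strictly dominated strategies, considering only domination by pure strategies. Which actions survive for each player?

P2 drop P (T beats it: A:7>6 B:14>2 C:11>9 D:5>4)
P2 drop Q (T beats it: A:7>6 B:14>7 C:11>7 D:5>0)
P2 drop S (R beats it: A:6>0 B:12>7 C:4>1 D:10>8)
P1 drop A (B beats it: R:8>2 T:10>7)
P1→{B,C,D} P2→{R,T}

Survivors P1:{B,C,D} P2:{R,T}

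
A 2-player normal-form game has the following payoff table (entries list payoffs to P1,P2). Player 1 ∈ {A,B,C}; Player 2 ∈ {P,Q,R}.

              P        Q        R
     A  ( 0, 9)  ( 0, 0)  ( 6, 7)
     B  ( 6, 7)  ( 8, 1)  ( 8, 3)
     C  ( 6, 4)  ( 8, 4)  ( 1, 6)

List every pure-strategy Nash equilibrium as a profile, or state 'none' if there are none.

(A,P): not NE [P1→C gives 6>0]
(A,Q): not NE [P1→C gives 8>0; P2→P gives 9>0]
(A,R): not NE [P1→B gives 8>6; P2→P gives 9>7]
(B,P): NE
(B,Q): not NE [P2→P gives 7>1]
(B,R): not NE [P2→P gives 7>3]
(C,P): not NE [P2→R gives 6>4]
(C,Q): not NE [P2→R gives 6>4]
(C,R): not NE [P1→B gives 8>1]

Nash profiles: (B,P)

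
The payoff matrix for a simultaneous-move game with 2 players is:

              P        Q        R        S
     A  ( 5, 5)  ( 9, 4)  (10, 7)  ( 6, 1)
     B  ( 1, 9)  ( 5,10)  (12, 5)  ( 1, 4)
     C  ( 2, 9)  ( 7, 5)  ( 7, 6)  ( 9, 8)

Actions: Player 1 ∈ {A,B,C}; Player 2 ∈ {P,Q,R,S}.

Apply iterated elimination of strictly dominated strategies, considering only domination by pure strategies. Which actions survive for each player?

IESDS → P1:{A,B} P2:{P,Q,R}

P2 drop S (P beats it: A:5>1 B:9>4 C:9>8)
P1 drop C (A beats it: P:5>2 Q:9>7 R:10>7)
P1→{A,B} P2→{P,Q,R}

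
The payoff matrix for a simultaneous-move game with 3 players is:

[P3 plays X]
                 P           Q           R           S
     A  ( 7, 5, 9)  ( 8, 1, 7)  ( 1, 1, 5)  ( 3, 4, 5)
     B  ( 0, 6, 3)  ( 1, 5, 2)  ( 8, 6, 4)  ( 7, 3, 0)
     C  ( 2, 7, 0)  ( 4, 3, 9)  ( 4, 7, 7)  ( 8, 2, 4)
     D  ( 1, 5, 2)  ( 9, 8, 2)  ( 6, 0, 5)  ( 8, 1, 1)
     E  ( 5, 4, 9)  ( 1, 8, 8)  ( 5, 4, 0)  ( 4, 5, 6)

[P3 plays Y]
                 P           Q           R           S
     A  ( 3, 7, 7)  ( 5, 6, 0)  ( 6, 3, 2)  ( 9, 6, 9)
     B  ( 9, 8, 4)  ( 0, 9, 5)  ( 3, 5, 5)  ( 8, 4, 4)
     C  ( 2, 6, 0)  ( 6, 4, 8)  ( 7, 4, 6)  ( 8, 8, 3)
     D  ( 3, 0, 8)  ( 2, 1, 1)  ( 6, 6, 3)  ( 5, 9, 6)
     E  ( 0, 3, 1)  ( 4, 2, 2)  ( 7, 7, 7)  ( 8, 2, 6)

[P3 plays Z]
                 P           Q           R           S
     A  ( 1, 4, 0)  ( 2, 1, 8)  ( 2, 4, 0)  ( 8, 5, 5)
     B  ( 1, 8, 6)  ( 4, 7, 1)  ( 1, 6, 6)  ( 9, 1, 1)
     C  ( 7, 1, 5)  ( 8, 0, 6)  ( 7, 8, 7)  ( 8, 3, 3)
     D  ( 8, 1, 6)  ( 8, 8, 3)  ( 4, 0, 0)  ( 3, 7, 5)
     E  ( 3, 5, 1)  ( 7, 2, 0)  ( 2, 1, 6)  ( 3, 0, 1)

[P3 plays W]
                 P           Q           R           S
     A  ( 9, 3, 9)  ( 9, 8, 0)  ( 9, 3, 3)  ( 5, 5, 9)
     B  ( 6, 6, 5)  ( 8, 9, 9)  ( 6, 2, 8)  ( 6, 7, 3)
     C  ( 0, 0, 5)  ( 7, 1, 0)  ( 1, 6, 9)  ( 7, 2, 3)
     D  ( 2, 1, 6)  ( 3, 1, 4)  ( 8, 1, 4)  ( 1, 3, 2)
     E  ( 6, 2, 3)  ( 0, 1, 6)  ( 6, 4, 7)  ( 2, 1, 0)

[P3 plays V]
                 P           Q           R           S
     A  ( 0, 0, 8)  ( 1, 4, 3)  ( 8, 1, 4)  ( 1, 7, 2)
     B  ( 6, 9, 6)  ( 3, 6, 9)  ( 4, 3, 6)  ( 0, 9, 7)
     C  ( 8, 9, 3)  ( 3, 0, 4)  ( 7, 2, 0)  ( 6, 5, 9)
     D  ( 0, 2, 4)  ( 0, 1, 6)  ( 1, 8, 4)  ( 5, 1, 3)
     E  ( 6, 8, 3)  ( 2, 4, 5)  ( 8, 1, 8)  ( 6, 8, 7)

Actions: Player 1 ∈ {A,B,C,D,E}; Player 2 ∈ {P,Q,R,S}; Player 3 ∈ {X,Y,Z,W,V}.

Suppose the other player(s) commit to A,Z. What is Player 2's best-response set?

u_2(P vs A,Z) = 4
u_2(Q vs A,Z) = 1
u_2(R vs A,Z) = 4
u_2(S vs A,Z) = 5
max payoff 5 at {S}

P2 best: {S}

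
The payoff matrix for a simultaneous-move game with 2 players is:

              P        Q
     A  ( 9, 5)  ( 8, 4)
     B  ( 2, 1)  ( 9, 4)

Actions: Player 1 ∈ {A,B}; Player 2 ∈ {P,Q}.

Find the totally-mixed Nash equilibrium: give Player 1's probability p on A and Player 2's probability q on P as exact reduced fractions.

p=3/4, q=1/8

P1 indiff ⇒ q·9+(1-q)·8 = q·2+(1-q)·9 ⇒ q(7) = (1-q)(1) ⇒ q = 1/8
P2 indiff ⇒ p·5+(1-p)·1 = p·4+(1-p)·4 ⇒ p(1) = (1-p)(3) ⇒ p = 3/4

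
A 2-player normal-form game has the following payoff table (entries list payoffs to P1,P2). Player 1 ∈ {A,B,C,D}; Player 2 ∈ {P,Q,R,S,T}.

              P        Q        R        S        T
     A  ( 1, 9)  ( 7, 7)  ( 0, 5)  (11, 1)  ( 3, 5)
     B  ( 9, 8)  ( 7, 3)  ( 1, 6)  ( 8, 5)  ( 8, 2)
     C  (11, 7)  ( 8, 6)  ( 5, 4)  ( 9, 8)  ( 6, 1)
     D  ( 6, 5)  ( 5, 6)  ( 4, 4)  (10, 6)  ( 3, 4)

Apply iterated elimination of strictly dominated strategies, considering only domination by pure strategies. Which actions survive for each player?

Survivors P1:{A,C,D} P2:{P,Q,S}

P2 drop R (P beats it: A:9>5 B:8>6 C:7>4 D:5>4)
P2 drop T (P beats it: A:9>5 B:8>2 C:7>1 D:5>4)
P1 drop B (C beats it: P:11>9 Q:8>7 S:9>8)
P1→{A,C,D} P2→{P,Q,S}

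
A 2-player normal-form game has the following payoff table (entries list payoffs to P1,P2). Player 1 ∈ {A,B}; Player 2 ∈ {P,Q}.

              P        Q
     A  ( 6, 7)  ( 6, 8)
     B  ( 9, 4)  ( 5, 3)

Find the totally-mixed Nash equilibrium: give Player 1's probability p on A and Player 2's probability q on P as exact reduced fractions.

p=1/2, q=1/4

P1 indiff ⇒ q·6+(1-q)·6 = q·9+(1-q)·5 ⇒ q(-3) = (1-q)(-1) ⇒ q = 1/4
P2 indiff ⇒ p·7+(1-p)·4 = p·8+(1-p)·3 ⇒ p(-1) = (1-p)(-1) ⇒ p = 1/2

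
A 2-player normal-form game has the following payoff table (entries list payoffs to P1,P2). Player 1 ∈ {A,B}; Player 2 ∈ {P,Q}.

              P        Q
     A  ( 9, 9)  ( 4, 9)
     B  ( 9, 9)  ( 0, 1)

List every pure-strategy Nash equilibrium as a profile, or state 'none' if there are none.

(A,P): NE
(A,Q): NE
(B,P): NE
(B,Q): not NE [P1→A gives 4>0; P2→P gives 9>1]

Nash profiles: (A,P), (A,Q), (B,P)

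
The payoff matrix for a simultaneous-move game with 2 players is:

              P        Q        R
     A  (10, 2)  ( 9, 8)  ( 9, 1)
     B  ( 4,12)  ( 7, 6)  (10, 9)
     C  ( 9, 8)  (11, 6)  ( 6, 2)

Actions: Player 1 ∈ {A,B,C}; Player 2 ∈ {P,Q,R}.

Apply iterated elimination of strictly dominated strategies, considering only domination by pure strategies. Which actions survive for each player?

Survivors P1:{A,C} P2:{P,Q}

P2 drop R (P beats it: A:2>1 B:12>9 C:8>2)
P1 drop B (A beats it: P:10>4 Q:9>7)
P1→{A,C} P2→{P,Q}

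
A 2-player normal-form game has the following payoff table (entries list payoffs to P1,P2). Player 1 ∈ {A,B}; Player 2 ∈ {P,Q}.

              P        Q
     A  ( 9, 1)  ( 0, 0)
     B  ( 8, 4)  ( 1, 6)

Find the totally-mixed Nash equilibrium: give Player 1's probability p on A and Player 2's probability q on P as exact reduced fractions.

P1 indiff ⇒ q·9+(1-q)·0 = q·8+(1-q)·1 ⇒ q(1) = (1-q)(1) ⇒ q = 1/2
P2 indiff ⇒ p·1+(1-p)·4 = p·0+(1-p)·6 ⇒ p(1) = (1-p)(2) ⇒ p = 2/3

p=2/3, q=1/2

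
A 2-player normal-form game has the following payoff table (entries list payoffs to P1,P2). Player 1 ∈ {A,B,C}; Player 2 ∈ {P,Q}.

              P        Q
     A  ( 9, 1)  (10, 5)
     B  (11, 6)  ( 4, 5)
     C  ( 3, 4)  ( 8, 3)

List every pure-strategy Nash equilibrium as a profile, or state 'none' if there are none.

Nash profiles: (A,Q), (B,P)

(A,P): not NE [P1→B gives 11>9; P2→Q gives 5>1]
(A,Q): NE
(B,P): NE
(B,Q): not NE [P1→A gives 10>4; P2→P gives 6>5]
(C,P): not NE [P1→B gives 11>3]
(C,Q): not NE [P1→A gives 10>8; P2→P gives 4>3]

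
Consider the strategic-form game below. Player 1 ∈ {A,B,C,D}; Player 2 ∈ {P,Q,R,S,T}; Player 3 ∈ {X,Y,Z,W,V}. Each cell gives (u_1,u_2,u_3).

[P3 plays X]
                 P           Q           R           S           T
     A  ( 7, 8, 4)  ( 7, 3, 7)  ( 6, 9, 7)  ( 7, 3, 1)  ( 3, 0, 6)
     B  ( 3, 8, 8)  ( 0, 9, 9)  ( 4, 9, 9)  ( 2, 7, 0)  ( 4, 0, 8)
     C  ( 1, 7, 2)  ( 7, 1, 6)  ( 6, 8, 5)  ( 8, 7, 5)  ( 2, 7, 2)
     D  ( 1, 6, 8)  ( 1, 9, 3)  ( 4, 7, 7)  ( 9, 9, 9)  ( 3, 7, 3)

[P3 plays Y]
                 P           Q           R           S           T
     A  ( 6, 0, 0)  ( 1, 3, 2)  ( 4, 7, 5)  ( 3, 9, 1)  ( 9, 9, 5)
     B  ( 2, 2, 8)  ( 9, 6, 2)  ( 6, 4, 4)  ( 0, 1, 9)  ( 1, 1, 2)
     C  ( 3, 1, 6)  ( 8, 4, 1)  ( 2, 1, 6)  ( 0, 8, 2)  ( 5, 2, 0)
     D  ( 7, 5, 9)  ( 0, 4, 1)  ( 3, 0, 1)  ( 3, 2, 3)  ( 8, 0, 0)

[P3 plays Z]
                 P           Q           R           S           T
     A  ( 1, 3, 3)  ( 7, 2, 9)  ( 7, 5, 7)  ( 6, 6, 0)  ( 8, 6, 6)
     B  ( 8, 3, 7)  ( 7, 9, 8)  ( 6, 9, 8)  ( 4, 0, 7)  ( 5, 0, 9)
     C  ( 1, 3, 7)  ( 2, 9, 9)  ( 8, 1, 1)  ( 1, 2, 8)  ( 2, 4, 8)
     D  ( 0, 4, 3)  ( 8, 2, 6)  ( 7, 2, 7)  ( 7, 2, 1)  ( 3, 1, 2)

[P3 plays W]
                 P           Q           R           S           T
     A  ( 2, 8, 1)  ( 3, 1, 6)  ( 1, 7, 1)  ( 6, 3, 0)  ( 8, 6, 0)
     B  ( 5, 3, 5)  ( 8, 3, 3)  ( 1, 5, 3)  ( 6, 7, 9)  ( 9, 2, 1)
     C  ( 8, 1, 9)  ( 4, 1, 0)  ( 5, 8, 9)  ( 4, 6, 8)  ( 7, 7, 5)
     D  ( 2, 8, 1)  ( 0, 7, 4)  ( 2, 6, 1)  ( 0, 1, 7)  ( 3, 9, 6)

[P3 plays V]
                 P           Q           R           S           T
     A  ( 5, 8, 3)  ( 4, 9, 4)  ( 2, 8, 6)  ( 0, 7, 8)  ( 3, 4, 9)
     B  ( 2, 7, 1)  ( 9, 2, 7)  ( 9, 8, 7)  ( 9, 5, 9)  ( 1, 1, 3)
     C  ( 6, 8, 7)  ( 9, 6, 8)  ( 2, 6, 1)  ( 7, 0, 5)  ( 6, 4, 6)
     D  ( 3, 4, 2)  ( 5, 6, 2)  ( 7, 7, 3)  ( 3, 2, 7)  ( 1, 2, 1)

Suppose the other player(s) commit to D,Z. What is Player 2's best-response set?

u_2(P vs D,Z) = 4
u_2(Q vs D,Z) = 2
u_2(R vs D,Z) = 2
u_2(S vs D,Z) = 2
u_2(T vs D,Z) = 1
max payoff 4 at {P}

BR_2 = {P}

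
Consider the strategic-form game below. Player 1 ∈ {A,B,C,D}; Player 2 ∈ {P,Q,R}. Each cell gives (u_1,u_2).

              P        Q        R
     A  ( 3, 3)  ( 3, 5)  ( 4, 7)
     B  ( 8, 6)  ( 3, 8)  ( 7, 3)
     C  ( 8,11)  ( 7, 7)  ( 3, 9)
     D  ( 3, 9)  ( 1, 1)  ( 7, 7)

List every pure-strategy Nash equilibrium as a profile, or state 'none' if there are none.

(A,P): not NE [P1→C gives 8>3; P2→R gives 7>3]
(A,Q): not NE [P1→C gives 7>3; P2→R gives 7>5]
(A,R): not NE [P1→D gives 7>4]
(B,P): not NE [P2→Q gives 8>6]
(B,Q): not NE [P1→C gives 7>3]
(B,R): not NE [P2→Q gives 8>3]
(C,P): NE
(C,Q): not NE [P2→P gives 11>7]
(C,R): not NE [P1→D gives 7>3; P2→P gives 11>9]
(D,P): not NE [P1→C gives 8>3]
(D,Q): not NE [P1→C gives 7>1; P2→P gives 9>1]
(D,R): not NE [P2→P gives 9>7]

Nash profiles: (C,P)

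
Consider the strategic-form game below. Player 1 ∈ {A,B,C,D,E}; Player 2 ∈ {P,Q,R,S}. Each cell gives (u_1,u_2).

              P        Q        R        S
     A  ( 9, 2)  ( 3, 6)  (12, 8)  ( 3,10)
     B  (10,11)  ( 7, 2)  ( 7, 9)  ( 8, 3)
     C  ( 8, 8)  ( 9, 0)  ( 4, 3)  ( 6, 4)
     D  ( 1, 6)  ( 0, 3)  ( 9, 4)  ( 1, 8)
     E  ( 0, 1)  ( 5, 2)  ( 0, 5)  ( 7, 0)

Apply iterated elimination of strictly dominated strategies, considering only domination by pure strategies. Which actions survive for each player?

P1 drop D (A beats it: P:9>1 Q:3>0 R:12>9 S:3>1)
P1 drop E (B beats it: P:10>0 Q:7>5 R:7>0 S:8>7)
P2 drop Q (R beats it: A:8>6 B:9>2 C:3>0)
P1 drop C (B beats it: P:10>8 R:7>4 S:8>6)
P1→{A,B} P2→{P,R,S}

IESDS → P1:{A,B} P2:{P,R,S}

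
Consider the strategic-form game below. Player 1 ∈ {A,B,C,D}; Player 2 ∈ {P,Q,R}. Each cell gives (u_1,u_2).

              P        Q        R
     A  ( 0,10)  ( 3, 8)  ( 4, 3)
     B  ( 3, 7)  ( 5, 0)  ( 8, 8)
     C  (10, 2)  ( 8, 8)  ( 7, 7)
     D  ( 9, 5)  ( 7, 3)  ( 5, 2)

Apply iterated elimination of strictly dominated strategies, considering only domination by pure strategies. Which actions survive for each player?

P1 drop A (B beats it: P:3>0 Q:5>3 R:8>4)
P1 drop D (C beats it: P:10>9 Q:8>7 R:7>5)
P2 drop P (R beats it: B:8>7 C:7>2)
P1→{B,C} P2→{Q,R}

Survivors P1:{B,C} P2:{Q,R}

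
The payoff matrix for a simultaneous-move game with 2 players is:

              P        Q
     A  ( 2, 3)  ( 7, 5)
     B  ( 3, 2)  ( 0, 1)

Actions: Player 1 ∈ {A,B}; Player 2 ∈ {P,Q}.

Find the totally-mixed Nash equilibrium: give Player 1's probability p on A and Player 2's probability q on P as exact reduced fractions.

(p,q) = (1/3, 7/8)

P1 indiff ⇒ q·2+(1-q)·7 = q·3+(1-q)·0 ⇒ q(-1) = (1-q)(-7) ⇒ q = 7/8
P2 indiff ⇒ p·3+(1-p)·2 = p·5+(1-p)·1 ⇒ p(-2) = (1-p)(-1) ⇒ p = 1/3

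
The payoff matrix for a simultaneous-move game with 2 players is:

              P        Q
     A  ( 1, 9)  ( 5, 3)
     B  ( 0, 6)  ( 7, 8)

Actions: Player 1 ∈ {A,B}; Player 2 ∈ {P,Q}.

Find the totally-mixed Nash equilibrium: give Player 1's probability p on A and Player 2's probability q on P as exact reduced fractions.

P1 indiff ⇒ q·1+(1-q)·5 = q·0+(1-q)·7 ⇒ q(1) = (1-q)(2) ⇒ q = 2/3
P2 indiff ⇒ p·9+(1-p)·6 = p·3+(1-p)·8 ⇒ p(6) = (1-p)(2) ⇒ p = 1/4

P1 mixes 1/4 on A; P2 mixes 2/3 on P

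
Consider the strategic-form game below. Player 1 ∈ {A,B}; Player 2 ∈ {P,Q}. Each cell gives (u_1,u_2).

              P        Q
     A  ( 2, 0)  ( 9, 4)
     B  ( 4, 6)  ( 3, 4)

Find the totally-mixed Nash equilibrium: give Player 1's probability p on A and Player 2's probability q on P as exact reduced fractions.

P1 mixes 1/3 on A; P2 mixes 3/4 on P

P1 indiff ⇒ q·2+(1-q)·9 = q·4+(1-q)·3 ⇒ q(-2) = (1-q)(-6) ⇒ q = 3/4
P2 indiff ⇒ p·0+(1-p)·6 = p·4+(1-p)·4 ⇒ p(-4) = (1-p)(-2) ⇒ p = 1/3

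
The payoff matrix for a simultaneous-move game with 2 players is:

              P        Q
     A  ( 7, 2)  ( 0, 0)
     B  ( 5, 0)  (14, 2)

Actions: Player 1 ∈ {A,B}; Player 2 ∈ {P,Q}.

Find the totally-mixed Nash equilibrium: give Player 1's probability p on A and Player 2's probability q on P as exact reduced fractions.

(p,q) = (1/2, 7/8)

P1 indiff ⇒ q·7+(1-q)·0 = q·5+(1-q)·14 ⇒ q(2) = (1-q)(14) ⇒ q = 7/8
P2 indiff ⇒ p·2+(1-p)·0 = p·0+(1-p)·2 ⇒ p(2) = (1-p)(2) ⇒ p = 1/2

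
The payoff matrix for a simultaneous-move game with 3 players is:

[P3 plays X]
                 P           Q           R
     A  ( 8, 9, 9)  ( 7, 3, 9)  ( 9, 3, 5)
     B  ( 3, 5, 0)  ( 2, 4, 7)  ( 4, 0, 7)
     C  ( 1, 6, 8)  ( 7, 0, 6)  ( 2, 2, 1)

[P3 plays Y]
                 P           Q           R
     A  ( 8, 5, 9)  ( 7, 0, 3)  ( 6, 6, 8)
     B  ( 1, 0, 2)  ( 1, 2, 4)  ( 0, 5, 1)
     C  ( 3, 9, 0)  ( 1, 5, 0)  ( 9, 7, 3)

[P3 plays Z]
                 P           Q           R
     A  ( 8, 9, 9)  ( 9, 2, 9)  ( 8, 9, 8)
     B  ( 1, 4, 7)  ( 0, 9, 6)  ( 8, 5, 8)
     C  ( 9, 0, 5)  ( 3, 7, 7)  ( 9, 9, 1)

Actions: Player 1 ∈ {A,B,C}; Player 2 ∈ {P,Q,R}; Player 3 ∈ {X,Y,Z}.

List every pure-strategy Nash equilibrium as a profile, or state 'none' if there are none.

NE set: (A,P,X)

(A,P,X): NE
(A,P,Y): not NE [P2→R gives 6>5]
(A,P,Z): not NE [P1→C gives 9>8]
(A,Q,X): not NE [P2→P gives 9>3]
(A,Q,Y): not NE [P2→R gives 6>0; P3→Z gives 9>3]
(A,Q,Z): not NE [P2→R gives 9>2]
(A,R,X): not NE [P2→P gives 9>3; P3→Z gives 8>5]
(A,R,Y): not NE [P1→C gives 9>6]
(A,R,Z): not NE [P1→C gives 9>8]
(B,P,X): not NE [P1→A gives 8>3; P3→Z gives 7>0]
(B,P,Y): not NE [P1→A gives 8>1; P2→R gives 5>0; P3→Z gives 7>2]
(B,P,Z): not NE [P1→C gives 9>1; P2→Q gives 9>4]
(B,Q,X): not NE [P1→C gives 7>2; P2→P gives 5>4]
(B,Q,Y): not NE [P1→A gives 7>1; P2→R gives 5>2; P3→X gives 7>4]
(B,Q,Z): not NE [P1→A gives 9>0; P3→X gives 7>6]
(B,R,X): not NE [P1→A gives 9>4; P2→P gives 5>0; P3→Z gives 8>7]
(B,R,Y): not NE [P1→C gives 9>0; P3→Z gives 8>1]
(B,R,Z): not NE [P1→C gives 9>8; P2→Q gives 9>5]
(C,P,X): not NE [P1→A gives 8>1]
(C,P,Y): not NE [P1→A gives 8>3; P3→X gives 8>0]
(C,P,Z): not NE [P2→R gives 9>0; P3→X gives 8>5]
(C,Q,X): not NE [P2→P gives 6>0; P3→Z gives 7>6]
(C,Q,Y): not NE [P1→A gives 7>1; P2→P gives 9>5; P3→Z gives 7>0]
(C,Q,Z): not NE [P1→A gives 9>3; P2→R gives 9>7]
(C,R,X): not NE [P1→A gives 9>2; P2→P gives 6>2; P3→Y gives 3>1]
(C,R,Y): not NE [P2→P gives 9>7]
(C,R,Z): not NE [P3→Y gives 3>1]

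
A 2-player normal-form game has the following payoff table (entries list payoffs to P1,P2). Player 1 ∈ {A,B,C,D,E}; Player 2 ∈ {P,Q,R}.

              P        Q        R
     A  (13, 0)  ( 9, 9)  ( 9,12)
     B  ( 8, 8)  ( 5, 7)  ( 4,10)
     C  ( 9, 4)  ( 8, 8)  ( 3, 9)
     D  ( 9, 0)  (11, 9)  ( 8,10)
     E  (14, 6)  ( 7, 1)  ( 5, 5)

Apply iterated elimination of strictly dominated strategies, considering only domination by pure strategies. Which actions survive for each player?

Remaining: P1:{A,E} P2:{P,R}

P1 drop B (A beats it: P:13>8 Q:9>5 R:9>4)
P1 drop C (A beats it: P:13>9 Q:9>8 R:9>3)
P2 drop Q (R beats it: A:12>9 D:10>9 E:5>1)
P1 drop D (A beats it: P:13>9 R:9>8)
P1→{A,E} P2→{P,R}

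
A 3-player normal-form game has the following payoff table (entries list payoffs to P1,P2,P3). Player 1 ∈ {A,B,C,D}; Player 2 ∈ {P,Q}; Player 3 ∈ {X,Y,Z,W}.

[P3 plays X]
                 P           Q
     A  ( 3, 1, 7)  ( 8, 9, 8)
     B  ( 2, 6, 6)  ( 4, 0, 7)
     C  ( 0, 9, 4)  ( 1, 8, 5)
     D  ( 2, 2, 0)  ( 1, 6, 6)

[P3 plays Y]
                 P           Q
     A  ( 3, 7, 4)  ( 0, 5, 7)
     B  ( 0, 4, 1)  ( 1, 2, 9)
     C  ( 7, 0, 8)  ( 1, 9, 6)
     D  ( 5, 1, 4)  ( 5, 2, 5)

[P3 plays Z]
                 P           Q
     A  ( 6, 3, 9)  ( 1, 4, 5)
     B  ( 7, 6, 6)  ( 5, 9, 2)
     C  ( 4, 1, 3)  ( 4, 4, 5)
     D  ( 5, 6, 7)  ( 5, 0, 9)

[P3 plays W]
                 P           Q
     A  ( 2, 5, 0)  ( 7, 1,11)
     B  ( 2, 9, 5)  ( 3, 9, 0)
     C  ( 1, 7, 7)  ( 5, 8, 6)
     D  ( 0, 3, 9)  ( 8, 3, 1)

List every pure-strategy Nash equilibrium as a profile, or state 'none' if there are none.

PSNE: ∅

(A,P,X): not NE [P2→Q gives 9>1; P3→Z gives 9>7]
(A,P,Y): not NE [P1→C gives 7>3; P3→Z gives 9>4]
(A,P,Z): not NE [P1→B gives 7>6; P2→Q gives 4>3]
(A,P,W): not NE [P3→Z gives 9>0]
(A,Q,X): not NE [P3→W gives 11>8]
(A,Q,Y): not NE [P1→D gives 5>0; P2→P gives 7>5; P3→W gives 11>7]
(A,Q,Z): not NE [P1→D gives 5>1; P3→W gives 11>5]
(A,Q,W): not NE [P1→D gives 8>7; P2→P gives 5>1]
(B,P,X): not NE [P1→A gives 3>2]
(B,P,Y): not NE [P1→C gives 7>0; P3→Z gives 6>1]
(B,P,Z): not NE [P2→Q gives 9>6]
(B,P,W): not NE [P3→Z gives 6>5]
(B,Q,X): not NE [P1→A gives 8>4; P2→P gives 6>0; P3→Y gives 9>7]
(B,Q,Y): not NE [P1→D gives 5>1; P2→P gives 4>2]
(B,Q,Z): not NE [P3→Y gives 9>2]
(B,Q,W): not NE [P1→D gives 8>3; P3→Y gives 9>0]
(C,P,X): not NE [P1→A gives 3>0; P3→Y gives 8>4]
(C,P,Y): not NE [P2→Q gives 9>0]
(C,P,Z): not NE [P1→B gives 7>4; P2→Q gives 4>1; P3→Y gives 8>3]
(C,P,W): not NE [P1→B gives 2>1; P2→Q gives 8>7; P3→Y gives 8>7]
(C,Q,X): not NE [P1→A gives 8>1; P2→P gives 9>8; P3→W gives 6>5]
(C,Q,Y): not NE [P1→D gives 5>1]
(C,Q,Z): not NE [P1→D gives 5>4; P3→W gives 6>5]
(C,Q,W): not NE [P1→D gives 8>5]
(D,P,X): not NE [P1→A gives 3>2; P2→Q gives 6>2; P3→W gives 9>0]
(D,P,Y): not NE [P1→C gives 7>5; P2→Q gives 2>1; P3→W gives 9>4]
(D,P,Z): not NE [P1→B gives 7>5; P3→W gives 9>7]
(D,P,W): not NE [P1→B gives 2>0]
(D,Q,X): not NE [P1→A gives 8>1; P3→Z gives 9>6]
(D,Q,Y): not NE [P3→Z gives 9>5]
(D,Q,Z): not NE [P2→P gives 6>0]
(D,Q,W): not NE [P3→Z gives 9>1]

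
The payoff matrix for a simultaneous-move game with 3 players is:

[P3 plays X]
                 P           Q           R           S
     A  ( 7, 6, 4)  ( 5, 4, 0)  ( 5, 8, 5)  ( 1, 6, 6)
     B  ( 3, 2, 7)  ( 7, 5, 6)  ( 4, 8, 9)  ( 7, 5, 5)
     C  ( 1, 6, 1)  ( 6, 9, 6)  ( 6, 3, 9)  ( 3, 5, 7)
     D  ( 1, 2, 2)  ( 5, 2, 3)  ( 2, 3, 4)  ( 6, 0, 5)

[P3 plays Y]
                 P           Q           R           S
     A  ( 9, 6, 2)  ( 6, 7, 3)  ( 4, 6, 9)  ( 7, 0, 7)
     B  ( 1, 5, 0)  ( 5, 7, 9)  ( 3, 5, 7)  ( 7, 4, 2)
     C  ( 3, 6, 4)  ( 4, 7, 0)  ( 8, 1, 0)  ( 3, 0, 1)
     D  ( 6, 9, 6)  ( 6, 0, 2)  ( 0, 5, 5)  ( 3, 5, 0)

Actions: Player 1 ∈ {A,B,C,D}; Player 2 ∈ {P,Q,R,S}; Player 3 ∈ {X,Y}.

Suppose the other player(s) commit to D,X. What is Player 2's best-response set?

u_2(P vs D,X) = 2
u_2(Q vs D,X) = 2
u_2(R vs D,X) = 3
u_2(S vs D,X) = 0
max payoff 3 at {R}

P2 best: {R}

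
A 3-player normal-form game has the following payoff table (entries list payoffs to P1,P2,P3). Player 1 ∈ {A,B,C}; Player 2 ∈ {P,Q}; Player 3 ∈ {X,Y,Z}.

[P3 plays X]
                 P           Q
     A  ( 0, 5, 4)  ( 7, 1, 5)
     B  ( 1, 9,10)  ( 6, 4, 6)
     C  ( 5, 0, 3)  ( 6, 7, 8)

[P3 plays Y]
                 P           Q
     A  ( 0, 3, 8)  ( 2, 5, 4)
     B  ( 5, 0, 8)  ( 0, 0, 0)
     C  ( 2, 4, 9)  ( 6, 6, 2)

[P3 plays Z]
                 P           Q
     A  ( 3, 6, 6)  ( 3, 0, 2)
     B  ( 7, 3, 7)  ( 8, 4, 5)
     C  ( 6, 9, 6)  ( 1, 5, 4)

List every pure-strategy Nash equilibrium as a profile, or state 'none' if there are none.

(A,P,X): not NE [P1→C gives 5>0; P3→Y gives 8>4]
(A,P,Y): not NE [P1→B gives 5>0; P2→Q gives 5>3]
(A,P,Z): not NE [P1→B gives 7>3; P3→Y gives 8>6]
(A,Q,X): not NE [P2→P gives 5>1]
(A,Q,Y): not NE [P1→C gives 6>2; P3→X gives 5>4]
(A,Q,Z): not NE [P1→B gives 8>3; P2→P gives 6>0; P3→X gives 5>2]
(B,P,X): not NE [P1→C gives 5>1]
(B,P,Y): not NE [P3→X gives 10>8]
(B,P,Z): not NE [P2→Q gives 4>3; P3→X gives 10>7]
(B,Q,X): not NE [P1→A gives 7>6; P2→P gives 9>4]
(B,Q,Y): not NE [P1→C gives 6>0; P3→X gives 6>0]
(B,Q,Z): not NE [P3→X gives 6>5]
(C,P,X): not NE [P2→Q gives 7>0; P3→Y gives 9>3]
(C,P,Y): not NE [P1→B gives 5>2; P2→Q gives 6>4]
(C,P,Z): not NE [P1→B gives 7>6; P3→Y gives 9>6]
(C,Q,X): not NE [P1→A gives 7>6]
(C,Q,Y): not NE [P3→X gives 8>2]
(C,Q,Z): not NE [P1→B gives 8>1; P2→P gives 9>5; P3→X gives 8>4]

No pure NE.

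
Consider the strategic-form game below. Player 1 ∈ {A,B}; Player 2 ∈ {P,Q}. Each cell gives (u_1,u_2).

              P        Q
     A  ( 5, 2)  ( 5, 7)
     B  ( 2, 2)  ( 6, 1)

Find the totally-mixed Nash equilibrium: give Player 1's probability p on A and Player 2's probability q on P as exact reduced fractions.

P1 indiff ⇒ q·5+(1-q)·5 = q·2+(1-q)·6 ⇒ q(3) = (1-q)(1) ⇒ q = 1/4
P2 indiff ⇒ p·2+(1-p)·2 = p·7+(1-p)·1 ⇒ p(-5) = (1-p)(-1) ⇒ p = 1/6

p=1/6, q=1/4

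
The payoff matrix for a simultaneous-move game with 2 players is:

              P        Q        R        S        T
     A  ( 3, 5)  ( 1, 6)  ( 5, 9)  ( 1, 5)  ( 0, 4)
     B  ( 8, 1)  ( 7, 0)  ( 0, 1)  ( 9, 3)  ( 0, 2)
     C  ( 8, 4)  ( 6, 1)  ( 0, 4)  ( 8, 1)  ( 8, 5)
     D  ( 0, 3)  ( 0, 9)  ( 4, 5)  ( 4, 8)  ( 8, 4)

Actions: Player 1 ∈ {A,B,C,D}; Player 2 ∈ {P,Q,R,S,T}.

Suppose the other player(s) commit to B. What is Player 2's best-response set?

P2 best: {S}

u_2(P vs B) = 1
u_2(Q vs B) = 0
u_2(R vs B) = 1
u_2(S vs B) = 3
u_2(T vs B) = 2
max payoff 3 at {S}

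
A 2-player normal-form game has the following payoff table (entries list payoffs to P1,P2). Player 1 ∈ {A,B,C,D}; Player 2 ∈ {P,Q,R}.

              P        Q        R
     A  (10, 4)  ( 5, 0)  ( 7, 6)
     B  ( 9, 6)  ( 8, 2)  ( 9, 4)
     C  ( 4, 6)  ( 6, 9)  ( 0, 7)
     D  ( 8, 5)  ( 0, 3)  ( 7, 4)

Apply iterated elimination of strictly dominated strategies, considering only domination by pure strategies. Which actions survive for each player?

Survivors P1:{A,B} P2:{P,R}

P1 drop C (B beats it: P:9>4 Q:8>6 R:9>0)
P1 drop D (B beats it: P:9>8 Q:8>0 R:9>7)
P2 drop Q (P beats it: A:4>0 B:6>2)
P1→{A,B} P2→{P,R}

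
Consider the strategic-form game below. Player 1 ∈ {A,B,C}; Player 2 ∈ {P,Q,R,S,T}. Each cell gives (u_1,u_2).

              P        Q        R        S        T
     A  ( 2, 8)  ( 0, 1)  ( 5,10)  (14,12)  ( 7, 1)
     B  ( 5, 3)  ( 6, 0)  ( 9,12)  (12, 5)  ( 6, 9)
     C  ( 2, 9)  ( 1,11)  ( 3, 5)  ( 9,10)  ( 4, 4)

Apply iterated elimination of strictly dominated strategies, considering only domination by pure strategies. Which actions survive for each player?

Survivors P1:{A,B} P2:{R,S}

P1 drop C (B beats it: P:5>2 Q:6>1 R:9>3 S:12>9 T:6>4)
P2 drop P (R beats it: A:10>8 B:12>3)
P2 drop Q (R beats it: A:10>1 B:12>0)
P2 drop T (R beats it: A:10>1 B:12>9)
P1→{A,B} P2→{R,S}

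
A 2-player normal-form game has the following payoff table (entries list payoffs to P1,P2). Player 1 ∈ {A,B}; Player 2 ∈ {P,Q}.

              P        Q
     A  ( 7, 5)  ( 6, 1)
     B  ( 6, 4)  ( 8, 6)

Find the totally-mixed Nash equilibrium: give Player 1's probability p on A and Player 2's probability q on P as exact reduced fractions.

P1 indiff ⇒ q·7+(1-q)·6 = q·6+(1-q)·8 ⇒ q(1) = (1-q)(2) ⇒ q = 2/3
P2 indiff ⇒ p·5+(1-p)·4 = p·1+(1-p)·6 ⇒ p(4) = (1-p)(2) ⇒ p = 1/3

p=1/3, q=2/3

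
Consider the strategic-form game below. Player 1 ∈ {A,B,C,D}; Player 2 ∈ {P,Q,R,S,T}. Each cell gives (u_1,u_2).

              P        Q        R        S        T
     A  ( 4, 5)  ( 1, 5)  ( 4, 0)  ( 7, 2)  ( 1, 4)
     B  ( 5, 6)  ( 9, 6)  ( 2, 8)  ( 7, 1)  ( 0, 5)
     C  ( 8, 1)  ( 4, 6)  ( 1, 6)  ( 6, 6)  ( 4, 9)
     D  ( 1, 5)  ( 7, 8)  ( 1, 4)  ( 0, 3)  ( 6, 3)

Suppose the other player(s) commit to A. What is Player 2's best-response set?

argmax u_2 = {P,Q}

u_2(P vs A) = 5
u_2(Q vs A) = 5
u_2(R vs A) = 0
u_2(S vs A) = 2
u_2(T vs A) = 4
max payoff 5 at {P,Q}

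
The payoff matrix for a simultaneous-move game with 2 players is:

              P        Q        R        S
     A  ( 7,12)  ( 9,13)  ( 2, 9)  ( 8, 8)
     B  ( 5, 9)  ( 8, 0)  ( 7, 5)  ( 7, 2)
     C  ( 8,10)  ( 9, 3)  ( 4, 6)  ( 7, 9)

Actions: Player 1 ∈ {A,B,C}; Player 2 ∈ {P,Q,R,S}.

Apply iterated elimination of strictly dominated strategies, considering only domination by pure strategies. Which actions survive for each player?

P2 drop R (P beats it: A:12>9 B:9>5 C:10>6)
P1 drop B (A beats it: P:7>5 Q:9>8 S:8>7)
P2 drop S (P beats it: A:12>8 C:10>9)
P1→{A,C} P2→{P,Q}

IESDS → P1:{A,C} P2:{P,Q}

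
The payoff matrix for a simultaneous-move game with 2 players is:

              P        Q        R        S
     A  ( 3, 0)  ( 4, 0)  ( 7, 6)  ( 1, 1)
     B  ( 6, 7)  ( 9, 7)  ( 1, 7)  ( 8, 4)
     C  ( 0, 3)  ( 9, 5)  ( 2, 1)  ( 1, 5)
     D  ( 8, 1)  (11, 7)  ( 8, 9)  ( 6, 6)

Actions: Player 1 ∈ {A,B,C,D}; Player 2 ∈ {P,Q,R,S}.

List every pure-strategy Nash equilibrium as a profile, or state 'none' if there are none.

PSNE = {(D,R)}

(A,P): not NE [P1→D gives 8>3; P2→R gives 6>0]
(A,Q): not NE [P1→D gives 11>4; P2→R gives 6>0]
(A,R): not NE [P1→D gives 8>7]
(A,S): not NE [P1→B gives 8>1; P2→R gives 6>1]
(B,P): not NE [P1→D gives 8>6]
(B,Q): not NE [P1→D gives 11>9]
(B,R): not NE [P1→D gives 8>1]
(B,S): not NE [P2→R gives 7>4]
(C,P): not NE [P1→D gives 8>0; P2→S gives 5>3]
(C,Q): not NE [P1→D gives 11>9]
(C,R): not NE [P1→D gives 8>2; P2→S gives 5>1]
(C,S): not NE [P1→B gives 8>1]
(D,P): not NE [P2→R gives 9>1]
(D,Q): not NE [P2→R gives 9>7]
(D,R): NE
(D,S): not NE [P1→B gives 8>6; P2→R gives 9>6]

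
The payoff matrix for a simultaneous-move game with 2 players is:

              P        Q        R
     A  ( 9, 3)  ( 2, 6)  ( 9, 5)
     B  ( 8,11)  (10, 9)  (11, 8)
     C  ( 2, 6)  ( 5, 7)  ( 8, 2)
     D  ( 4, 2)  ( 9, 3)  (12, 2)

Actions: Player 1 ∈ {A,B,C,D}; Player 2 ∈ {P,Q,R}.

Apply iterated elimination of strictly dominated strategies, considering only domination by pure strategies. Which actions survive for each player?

P1 drop C (B beats it: P:8>2 Q:10>5 R:11>8)
P2 drop R (Q beats it: A:6>5 B:9>8 D:3>2)
P1 drop D (B beats it: P:8>4 Q:10>9)
P1→{A,B} P2→{P,Q}

IESDS → P1:{A,B} P2:{P,Q}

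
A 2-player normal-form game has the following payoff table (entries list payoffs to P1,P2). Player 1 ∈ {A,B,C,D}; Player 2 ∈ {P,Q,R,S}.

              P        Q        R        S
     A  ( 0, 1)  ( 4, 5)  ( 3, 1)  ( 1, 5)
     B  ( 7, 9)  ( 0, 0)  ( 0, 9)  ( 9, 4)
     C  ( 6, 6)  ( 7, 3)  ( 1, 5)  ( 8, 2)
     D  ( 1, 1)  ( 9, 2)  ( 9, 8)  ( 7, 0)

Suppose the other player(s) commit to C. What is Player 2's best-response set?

u_2(P vs C) = 6
u_2(Q vs C) = 3
u_2(R vs C) = 5
u_2(S vs C) = 2
max payoff 6 at {P}

BR_2 = {P}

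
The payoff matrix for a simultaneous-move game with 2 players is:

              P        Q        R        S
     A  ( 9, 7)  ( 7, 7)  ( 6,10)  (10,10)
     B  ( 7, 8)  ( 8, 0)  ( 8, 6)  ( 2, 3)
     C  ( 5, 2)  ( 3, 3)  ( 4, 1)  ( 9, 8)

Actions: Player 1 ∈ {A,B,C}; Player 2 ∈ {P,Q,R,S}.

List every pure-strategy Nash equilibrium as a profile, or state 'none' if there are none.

NE set: (A,S)

(A,P): not NE [P2→S gives 10>7]
(A,Q): not NE [P1→B gives 8>7; P2→S gives 10>7]
(A,R): not NE [P1→B gives 8>6]
(A,S): NE
(B,P): not NE [P1→A gives 9>7]
(B,Q): not NE [P2→P gives 8>0]
(B,R): not NE [P2→P gives 8>6]
(B,S): not NE [P1→A gives 10>2; P2→P gives 8>3]
(C,P): not NE [P1→A gives 9>5; P2→S gives 8>2]
(C,Q): not NE [P1→B gives 8>3; P2→S gives 8>3]
(C,R): not NE [P1→B gives 8>4; P2→S gives 8>1]
(C,S): not NE [P1→A gives 10>9]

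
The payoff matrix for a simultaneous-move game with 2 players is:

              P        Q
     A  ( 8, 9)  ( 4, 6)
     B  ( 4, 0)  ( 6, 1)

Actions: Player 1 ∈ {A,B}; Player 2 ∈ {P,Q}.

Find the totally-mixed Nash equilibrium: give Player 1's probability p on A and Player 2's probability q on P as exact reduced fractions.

P1 indiff ⇒ q·8+(1-q)·4 = q·4+(1-q)·6 ⇒ q(4) = (1-q)(2) ⇒ q = 1/3
P2 indiff ⇒ p·9+(1-p)·0 = p·6+(1-p)·1 ⇒ p(3) = (1-p)(1) ⇒ p = 1/4

p=1/4, q=1/3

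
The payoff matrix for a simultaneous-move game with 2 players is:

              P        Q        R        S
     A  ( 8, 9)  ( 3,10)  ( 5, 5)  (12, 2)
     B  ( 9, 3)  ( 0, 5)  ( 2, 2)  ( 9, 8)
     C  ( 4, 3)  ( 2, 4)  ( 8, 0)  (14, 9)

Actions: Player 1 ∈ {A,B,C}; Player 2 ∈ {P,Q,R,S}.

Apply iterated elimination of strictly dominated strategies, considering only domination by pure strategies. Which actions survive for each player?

IESDS → P1:{A,C} P2:{Q,S}

P2 drop P (Q beats it: A:10>9 B:5>3 C:4>3)
P1 drop B (A beats it: Q:3>0 R:5>2 S:12>9)
P2 drop R (Q beats it: A:10>5 C:4>0)
P1→{A,C} P2→{Q,S}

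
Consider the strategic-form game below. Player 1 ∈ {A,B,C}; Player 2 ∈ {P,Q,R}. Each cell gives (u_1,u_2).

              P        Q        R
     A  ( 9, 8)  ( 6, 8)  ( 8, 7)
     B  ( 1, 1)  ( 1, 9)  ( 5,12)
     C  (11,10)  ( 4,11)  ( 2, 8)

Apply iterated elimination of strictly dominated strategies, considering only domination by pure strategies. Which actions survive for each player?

IESDS → P1:{A,C} P2:{P,Q}

P1 drop B (A beats it: P:9>1 Q:6>1 R:8>5)
P2 drop R (P beats it: A:8>7 C:10>8)
P1→{A,C} P2→{P,Q}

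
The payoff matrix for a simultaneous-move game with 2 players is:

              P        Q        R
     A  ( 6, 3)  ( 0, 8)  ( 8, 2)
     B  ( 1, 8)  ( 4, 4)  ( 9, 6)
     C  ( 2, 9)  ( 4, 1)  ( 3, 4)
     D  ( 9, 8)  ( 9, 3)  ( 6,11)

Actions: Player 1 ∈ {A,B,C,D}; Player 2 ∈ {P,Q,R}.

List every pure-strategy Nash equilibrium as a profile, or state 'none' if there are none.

(A,P): not NE [P1→D gives 9>6; P2→Q gives 8>3]
(A,Q): not NE [P1→D gives 9>0]
(A,R): not NE [P1→B gives 9>8; P2→Q gives 8>2]
(B,P): not NE [P1→D gives 9>1]
(B,Q): not NE [P1→D gives 9>4; P2→P gives 8>4]
(B,R): not NE [P2→P gives 8>6]
(C,P): not NE [P1→D gives 9>2]
(C,Q): not NE [P1→D gives 9>4; P2→P gives 9>1]
(C,R): not NE [P1→B gives 9>3; P2→P gives 9>4]
(D,P): not NE [P2→R gives 11>8]
(D,Q): not NE [P2→R gives 11>3]
(D,R): not NE [P1→B gives 9>6]

No pure NE.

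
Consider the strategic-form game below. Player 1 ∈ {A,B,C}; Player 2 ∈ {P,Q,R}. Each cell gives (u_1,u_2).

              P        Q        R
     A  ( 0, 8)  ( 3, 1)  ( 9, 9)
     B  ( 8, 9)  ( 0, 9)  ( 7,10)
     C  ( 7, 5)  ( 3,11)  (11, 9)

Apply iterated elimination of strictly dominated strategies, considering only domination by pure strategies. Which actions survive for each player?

P2 drop P (R beats it: A:9>8 B:10>9 C:9>5)
P1 drop B (A beats it: Q:3>0 R:9>7)
P1→{A,C} P2→{Q,R}

Survivors P1:{A,C} P2:{Q,R}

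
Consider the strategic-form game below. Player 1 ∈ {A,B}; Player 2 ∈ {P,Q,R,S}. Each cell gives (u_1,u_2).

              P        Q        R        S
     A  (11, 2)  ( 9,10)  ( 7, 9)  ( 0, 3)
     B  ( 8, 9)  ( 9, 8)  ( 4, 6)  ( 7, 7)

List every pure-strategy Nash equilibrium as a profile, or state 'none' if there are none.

(A,P): not NE [P2→Q gives 10>2]
(A,Q): NE
(A,R): not NE [P2→Q gives 10>9]
(A,S): not NE [P1→B gives 7>0; P2→Q gives 10>3]
(B,P): not NE [P1→A gives 11>8]
(B,Q): not NE [P2→P gives 9>8]
(B,R): not NE [P1→A gives 7>4; P2→P gives 9>6]
(B,S): not NE [P2→P gives 9>7]

NE set: (A,Q)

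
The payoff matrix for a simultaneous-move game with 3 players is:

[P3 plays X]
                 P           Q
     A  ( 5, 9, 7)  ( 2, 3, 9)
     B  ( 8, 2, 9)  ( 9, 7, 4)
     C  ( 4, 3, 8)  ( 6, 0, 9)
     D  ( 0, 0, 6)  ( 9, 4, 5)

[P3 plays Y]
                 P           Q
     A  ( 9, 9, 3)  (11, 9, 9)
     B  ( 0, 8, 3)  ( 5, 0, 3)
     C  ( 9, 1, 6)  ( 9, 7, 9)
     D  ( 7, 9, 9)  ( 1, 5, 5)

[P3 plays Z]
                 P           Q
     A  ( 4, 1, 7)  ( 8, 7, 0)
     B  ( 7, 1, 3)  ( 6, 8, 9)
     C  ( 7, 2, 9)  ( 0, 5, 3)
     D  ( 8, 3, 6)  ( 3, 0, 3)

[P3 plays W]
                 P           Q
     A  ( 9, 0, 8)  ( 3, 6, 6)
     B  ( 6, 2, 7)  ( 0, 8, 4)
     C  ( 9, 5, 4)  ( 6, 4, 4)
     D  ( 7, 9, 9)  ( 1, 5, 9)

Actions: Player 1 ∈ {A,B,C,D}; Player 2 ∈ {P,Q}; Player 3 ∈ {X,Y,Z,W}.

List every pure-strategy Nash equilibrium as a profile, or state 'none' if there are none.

Nash profiles: (A,Q,Y)

(A,P,X): not NE [P1→B gives 8>5; P3→W gives 8>7]
(A,P,Y): not NE [P3→W gives 8>3]
(A,P,Z): not NE [P1→D gives 8>4; P2→Q gives 7>1; P3→W gives 8>7]
(A,P,W): not NE [P2→Q gives 6>0]
(A,Q,X): not NE [P1→D gives 9>2; P2→P gives 9>3]
(A,Q,Y): NE
(A,Q,Z): not NE [P3→Y gives 9>0]
(A,Q,W): not NE [P1→C gives 6>3; P3→Y gives 9>6]
(B,P,X): not NE [P2→Q gives 7>2]
(B,P,Y): not NE [P1→C gives 9>0; P3→X gives 9>3]
(B,P,Z): not NE [P1→D gives 8>7; P2→Q gives 8>1; P3→X gives 9>3]
(B,P,W): not NE [P1→C gives 9>6; P2→Q gives 8>2; P3→X gives 9>7]
(B,Q,X): not NE [P3→Z gives 9>4]
(B,Q,Y): not NE [P1→A gives 11>5; P2→P gives 8>0; P3→Z gives 9>3]
(B,Q,Z): not NE [P1→A gives 8>6]
(B,Q,W): not NE [P1→C gives 6>0; P3→Z gives 9>4]
(C,P,X): not NE [P1→B gives 8>4; P3→Z gives 9>8]
(C,P,Y): not NE [P2→Q gives 7>1; P3→Z gives 9>6]
(C,P,Z): not NE [P1→D gives 8>7; P2→Q gives 5>2]
(C,P,W): not NE [P3→Z gives 9>4]
(C,Q,X): not NE [P1→D gives 9>6; P2→P gives 3>0]
(C,Q,Y): not NE [P1→A gives 11>9]
(C,Q,Z): not NE [P1→A gives 8>0; P3→Y gives 9>3]
(C,Q,W): not NE [P2→P gives 5>4; P3→Y gives 9>4]
(D,P,X): not NE [P1→B gives 8>0; P2→Q gives 4>0; P3→W gives 9>6]
(D,P,Y): not NE [P1→C gives 9>7]
(D,P,Z): not NE [P3→W gives 9>6]
(D,P,W): not NE [P1→C gives 9>7]
(D,Q,X): not NE [P3→W gives 9>5]
(D,Q,Y): not NE [P1→A gives 11>1; P2→P gives 9>5; P3→W gives 9>5]
(D,Q,Z): not NE [P1→A gives 8>3; P2→P gives 3>0; P3→W gives 9>3]
(D,Q,W): not NE [P1→C gives 6>1; P2→P gives 9>5]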